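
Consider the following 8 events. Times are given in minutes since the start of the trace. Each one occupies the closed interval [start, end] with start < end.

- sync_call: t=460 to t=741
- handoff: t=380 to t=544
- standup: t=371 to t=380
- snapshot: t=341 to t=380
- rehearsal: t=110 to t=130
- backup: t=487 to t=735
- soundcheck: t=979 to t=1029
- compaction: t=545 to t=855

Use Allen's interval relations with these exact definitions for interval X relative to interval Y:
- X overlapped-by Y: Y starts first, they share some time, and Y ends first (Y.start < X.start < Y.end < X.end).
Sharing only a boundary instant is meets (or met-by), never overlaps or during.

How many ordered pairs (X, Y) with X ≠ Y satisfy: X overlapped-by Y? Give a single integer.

4

Checking all 56 ordered pairs for relation 'overlapped-by'; matching pairs in alphabetical order:
(backup, handoff): backup overlapped-by handoff ✓
(compaction, backup): compaction overlapped-by backup ✓
(compaction, sync_call): compaction overlapped-by sync_call ✓
(sync_call, handoff): sync_call overlapped-by handoff ✓
Count: 4.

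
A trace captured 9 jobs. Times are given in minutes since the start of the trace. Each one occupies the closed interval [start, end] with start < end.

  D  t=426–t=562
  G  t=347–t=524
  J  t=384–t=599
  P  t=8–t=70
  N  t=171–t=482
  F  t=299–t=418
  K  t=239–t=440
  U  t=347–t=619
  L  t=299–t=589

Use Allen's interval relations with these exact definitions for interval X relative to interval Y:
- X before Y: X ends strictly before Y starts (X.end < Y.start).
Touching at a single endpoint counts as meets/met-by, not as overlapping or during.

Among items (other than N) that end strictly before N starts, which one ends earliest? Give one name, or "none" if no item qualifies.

P

Target N = [t=171, t=482].
D [t=426, t=562] → overlapped-by → excluded.
F [t=299, t=418] → during → excluded.
G [t=347, t=524] → overlapped-by → excluded.
J [t=384, t=599] → overlapped-by → excluded.
K [t=239, t=440] → during → excluded.
L [t=299, t=589] → overlapped-by → excluded.
P [t=8, t=70] → before → candidate.
U [t=347, t=619] → overlapped-by → excluded.
Among candidates, earliest end is t=70 → P.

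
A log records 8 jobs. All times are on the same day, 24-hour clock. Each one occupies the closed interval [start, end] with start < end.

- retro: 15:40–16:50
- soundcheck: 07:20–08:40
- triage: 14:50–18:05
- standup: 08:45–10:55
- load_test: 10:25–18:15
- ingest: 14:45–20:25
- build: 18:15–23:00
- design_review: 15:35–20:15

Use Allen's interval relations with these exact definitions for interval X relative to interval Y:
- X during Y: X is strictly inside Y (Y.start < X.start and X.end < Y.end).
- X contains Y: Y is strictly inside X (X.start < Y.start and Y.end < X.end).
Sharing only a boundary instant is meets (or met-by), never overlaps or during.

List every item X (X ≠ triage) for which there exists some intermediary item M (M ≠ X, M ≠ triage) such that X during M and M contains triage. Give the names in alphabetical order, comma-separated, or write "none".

Target triage = [14:50, 18:05].
Intermediaries M with M contains triage: ingest, load_test.
Via ingest — items with X during ingest: design_review, retro.
Via load_test — items with X during load_test: retro.
Union: design_review, retro.

design_review, retro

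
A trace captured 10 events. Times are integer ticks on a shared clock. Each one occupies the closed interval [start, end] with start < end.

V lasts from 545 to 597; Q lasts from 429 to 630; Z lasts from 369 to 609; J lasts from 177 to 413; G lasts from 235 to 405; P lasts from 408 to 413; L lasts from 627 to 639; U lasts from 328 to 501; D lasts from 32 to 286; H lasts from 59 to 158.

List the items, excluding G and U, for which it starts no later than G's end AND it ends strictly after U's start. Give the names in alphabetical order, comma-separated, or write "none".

Conditions: its start is no later than G's end (X.start <= 405) AND its end is strictly after U's start (X.end > 328).
D: start 32 <= 405? ✓; end 286 > 328? ✗ → no.
H: start 59 <= 405? ✓; end 158 > 328? ✗ → no.
J: start 177 <= 405? ✓; end 413 > 328? ✓ → yes.
L: start 627 <= 405? ✗; end 639 > 328? ✓ → no.
P: start 408 <= 405? ✗; end 413 > 328? ✓ → no.
Q: start 429 <= 405? ✗; end 630 > 328? ✓ → no.
V: start 545 <= 405? ✗; end 597 > 328? ✓ → no.
Z: start 369 <= 405? ✓; end 609 > 328? ✓ → yes.
Result: J, Z.

J, Z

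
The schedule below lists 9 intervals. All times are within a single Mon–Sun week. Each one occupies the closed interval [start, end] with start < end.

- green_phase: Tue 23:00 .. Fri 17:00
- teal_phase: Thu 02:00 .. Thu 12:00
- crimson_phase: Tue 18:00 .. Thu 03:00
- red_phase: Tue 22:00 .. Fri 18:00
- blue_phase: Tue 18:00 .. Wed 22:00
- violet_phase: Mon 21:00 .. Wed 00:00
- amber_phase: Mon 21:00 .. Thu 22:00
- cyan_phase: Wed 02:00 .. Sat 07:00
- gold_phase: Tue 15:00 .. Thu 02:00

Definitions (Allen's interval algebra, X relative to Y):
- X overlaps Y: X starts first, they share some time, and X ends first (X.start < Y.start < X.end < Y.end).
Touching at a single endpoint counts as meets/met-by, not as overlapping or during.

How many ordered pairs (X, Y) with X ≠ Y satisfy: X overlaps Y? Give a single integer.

Checking all 72 ordered pairs for relation 'overlaps'; matching pairs in alphabetical order:
(amber_phase, cyan_phase): amber_phase overlaps cyan_phase ✓
(amber_phase, green_phase): amber_phase overlaps green_phase ✓
(amber_phase, red_phase): amber_phase overlaps red_phase ✓
(blue_phase, cyan_phase): blue_phase overlaps cyan_phase ✓
(blue_phase, green_phase): blue_phase overlaps green_phase ✓
(blue_phase, red_phase): blue_phase overlaps red_phase ✓
(crimson_phase, cyan_phase): crimson_phase overlaps cyan_phase ✓
(crimson_phase, green_phase): crimson_phase overlaps green_phase ✓
(crimson_phase, red_phase): crimson_phase overlaps red_phase ✓
(crimson_phase, teal_phase): crimson_phase overlaps teal_phase ✓
(gold_phase, crimson_phase): gold_phase overlaps crimson_phase ✓
(gold_phase, cyan_phase): gold_phase overlaps cyan_phase ✓
(gold_phase, green_phase): gold_phase overlaps green_phase ✓
(gold_phase, red_phase): gold_phase overlaps red_phase ✓
(green_phase, cyan_phase): green_phase overlaps cyan_phase ✓
(red_phase, cyan_phase): red_phase overlaps cyan_phase ✓
(violet_phase, blue_phase): violet_phase overlaps blue_phase ✓
(violet_phase, crimson_phase): violet_phase overlaps crimson_phase ✓
(violet_phase, gold_phase): violet_phase overlaps gold_phase ✓
(violet_phase, green_phase): violet_phase overlaps green_phase ✓
(violet_phase, red_phase): violet_phase overlaps red_phase ✓
Count: 21.

21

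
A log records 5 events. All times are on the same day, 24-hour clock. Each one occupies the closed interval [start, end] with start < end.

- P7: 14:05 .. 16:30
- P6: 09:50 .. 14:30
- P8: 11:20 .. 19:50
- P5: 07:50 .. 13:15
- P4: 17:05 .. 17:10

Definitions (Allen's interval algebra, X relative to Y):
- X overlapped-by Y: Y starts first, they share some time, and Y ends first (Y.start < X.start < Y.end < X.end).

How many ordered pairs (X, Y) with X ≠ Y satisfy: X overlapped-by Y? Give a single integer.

Checking all 20 ordered pairs for relation 'overlapped-by'; matching pairs in alphabetical order:
(P6, P5): P6 overlapped-by P5 ✓
(P7, P6): P7 overlapped-by P6 ✓
(P8, P5): P8 overlapped-by P5 ✓
(P8, P6): P8 overlapped-by P6 ✓
Count: 4.

4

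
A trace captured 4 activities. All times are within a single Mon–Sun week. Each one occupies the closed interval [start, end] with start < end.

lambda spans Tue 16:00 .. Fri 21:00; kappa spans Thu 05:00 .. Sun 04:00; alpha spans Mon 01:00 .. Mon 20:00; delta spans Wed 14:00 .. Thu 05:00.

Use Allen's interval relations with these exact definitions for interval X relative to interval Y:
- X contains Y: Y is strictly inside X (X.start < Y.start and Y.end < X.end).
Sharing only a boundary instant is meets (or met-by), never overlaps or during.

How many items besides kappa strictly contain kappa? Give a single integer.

0

Target kappa = [Thu 05:00, Sun 04:00].
alpha [Mon 01:00, Mon 20:00] → before → no.
delta [Wed 14:00, Thu 05:00] → meets → no.
lambda [Tue 16:00, Fri 21:00] → overlaps → no.
Total: 0.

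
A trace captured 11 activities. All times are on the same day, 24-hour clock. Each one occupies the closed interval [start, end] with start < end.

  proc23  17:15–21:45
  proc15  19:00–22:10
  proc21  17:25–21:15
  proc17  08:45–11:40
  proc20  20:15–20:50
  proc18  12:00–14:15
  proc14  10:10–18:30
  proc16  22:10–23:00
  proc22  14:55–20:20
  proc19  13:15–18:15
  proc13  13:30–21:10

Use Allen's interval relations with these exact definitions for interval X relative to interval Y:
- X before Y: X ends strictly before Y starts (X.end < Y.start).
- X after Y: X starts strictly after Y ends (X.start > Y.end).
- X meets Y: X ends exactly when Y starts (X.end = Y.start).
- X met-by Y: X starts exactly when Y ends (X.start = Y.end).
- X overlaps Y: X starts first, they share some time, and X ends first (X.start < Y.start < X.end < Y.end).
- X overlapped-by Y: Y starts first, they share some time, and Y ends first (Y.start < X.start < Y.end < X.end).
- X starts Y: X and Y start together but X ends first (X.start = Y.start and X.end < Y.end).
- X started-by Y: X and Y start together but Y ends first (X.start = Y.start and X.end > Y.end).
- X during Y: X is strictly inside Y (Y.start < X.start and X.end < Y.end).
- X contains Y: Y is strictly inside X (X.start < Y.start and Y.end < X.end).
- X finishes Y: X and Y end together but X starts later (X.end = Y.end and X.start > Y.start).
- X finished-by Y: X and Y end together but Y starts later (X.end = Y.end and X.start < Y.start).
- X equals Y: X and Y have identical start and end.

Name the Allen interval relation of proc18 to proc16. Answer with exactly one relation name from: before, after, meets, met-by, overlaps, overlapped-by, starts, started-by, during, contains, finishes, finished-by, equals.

proc18 = [12:00, 14:15]; proc16 = [22:10, 23:00].
Compare endpoints: proc18.start < proc16.start, proc18.start < proc16.end, proc18.end < proc16.start, proc18.end < proc16.end.
That pattern is 'before'.

before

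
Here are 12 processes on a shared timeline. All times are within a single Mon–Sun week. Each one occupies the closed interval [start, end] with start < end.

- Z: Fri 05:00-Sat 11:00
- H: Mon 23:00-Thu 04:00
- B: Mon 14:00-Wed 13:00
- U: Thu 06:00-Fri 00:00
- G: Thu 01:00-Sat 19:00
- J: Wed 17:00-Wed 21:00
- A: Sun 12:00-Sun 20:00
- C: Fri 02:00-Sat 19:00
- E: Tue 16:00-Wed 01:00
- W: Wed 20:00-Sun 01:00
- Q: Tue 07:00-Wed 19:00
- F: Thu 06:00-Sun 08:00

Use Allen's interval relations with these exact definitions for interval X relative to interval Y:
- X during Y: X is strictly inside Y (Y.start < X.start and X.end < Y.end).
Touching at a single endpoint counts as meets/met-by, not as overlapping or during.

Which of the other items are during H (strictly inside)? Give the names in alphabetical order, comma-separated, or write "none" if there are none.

Target H = [Mon 23:00, Thu 04:00].
A [Sun 12:00, Sun 20:00] → after → no.
B [Mon 14:00, Wed 13:00] → overlaps → no.
C [Fri 02:00, Sat 19:00] → after → no.
E [Tue 16:00, Wed 01:00] → during → yes.
F [Thu 06:00, Sun 08:00] → after → no.
G [Thu 01:00, Sat 19:00] → overlapped-by → no.
J [Wed 17:00, Wed 21:00] → during → yes.
Q [Tue 07:00, Wed 19:00] → during → yes.
U [Thu 06:00, Fri 00:00] → after → no.
W [Wed 20:00, Sun 01:00] → overlapped-by → no.
Z [Fri 05:00, Sat 11:00] → after → no.
Result: E, J, Q.

E, J, Q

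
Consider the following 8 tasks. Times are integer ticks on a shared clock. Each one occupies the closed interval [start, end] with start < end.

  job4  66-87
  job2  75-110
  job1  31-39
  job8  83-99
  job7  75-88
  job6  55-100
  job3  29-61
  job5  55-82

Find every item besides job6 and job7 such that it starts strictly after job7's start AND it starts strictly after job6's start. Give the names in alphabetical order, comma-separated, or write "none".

Conditions: its start is strictly after job7's start (X.start > 75) AND its start is strictly after job6's start (X.start > 55).
job1: start 31 > 75? ✗; start 31 > 55? ✗ → no.
job2: start 75 > 75? ✗; start 75 > 55? ✓ → no.
job3: start 29 > 75? ✗; start 29 > 55? ✗ → no.
job4: start 66 > 75? ✗; start 66 > 55? ✓ → no.
job5: start 55 > 75? ✗; start 55 > 55? ✗ → no.
job8: start 83 > 75? ✓; start 83 > 55? ✓ → yes.
Result: job8.

job8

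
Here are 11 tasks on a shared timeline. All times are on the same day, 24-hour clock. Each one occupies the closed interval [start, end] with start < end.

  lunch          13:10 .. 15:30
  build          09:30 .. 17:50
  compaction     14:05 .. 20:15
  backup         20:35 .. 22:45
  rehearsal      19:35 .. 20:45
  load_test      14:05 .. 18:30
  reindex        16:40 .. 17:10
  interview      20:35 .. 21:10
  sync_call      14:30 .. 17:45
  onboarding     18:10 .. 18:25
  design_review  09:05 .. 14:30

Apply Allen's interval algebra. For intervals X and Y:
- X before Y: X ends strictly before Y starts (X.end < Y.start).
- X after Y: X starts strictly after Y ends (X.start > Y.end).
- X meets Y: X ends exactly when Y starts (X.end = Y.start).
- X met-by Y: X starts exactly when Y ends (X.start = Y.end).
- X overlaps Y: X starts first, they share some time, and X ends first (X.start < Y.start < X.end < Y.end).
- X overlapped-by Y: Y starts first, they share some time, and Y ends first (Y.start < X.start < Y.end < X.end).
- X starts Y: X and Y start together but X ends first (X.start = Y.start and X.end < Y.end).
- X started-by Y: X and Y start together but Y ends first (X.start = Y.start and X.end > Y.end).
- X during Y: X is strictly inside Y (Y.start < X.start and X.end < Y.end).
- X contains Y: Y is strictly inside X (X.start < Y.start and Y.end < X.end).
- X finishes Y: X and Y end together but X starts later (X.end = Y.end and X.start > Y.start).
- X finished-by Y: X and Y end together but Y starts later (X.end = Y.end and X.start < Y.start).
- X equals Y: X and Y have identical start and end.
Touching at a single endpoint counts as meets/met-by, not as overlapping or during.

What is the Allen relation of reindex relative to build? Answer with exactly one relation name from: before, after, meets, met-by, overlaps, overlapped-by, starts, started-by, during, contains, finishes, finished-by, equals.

reindex = [16:40, 17:10]; build = [09:30, 17:50].
Compare endpoints: reindex.start > build.start, reindex.start < build.end, reindex.end > build.start, reindex.end < build.end.
That pattern is 'during'.

during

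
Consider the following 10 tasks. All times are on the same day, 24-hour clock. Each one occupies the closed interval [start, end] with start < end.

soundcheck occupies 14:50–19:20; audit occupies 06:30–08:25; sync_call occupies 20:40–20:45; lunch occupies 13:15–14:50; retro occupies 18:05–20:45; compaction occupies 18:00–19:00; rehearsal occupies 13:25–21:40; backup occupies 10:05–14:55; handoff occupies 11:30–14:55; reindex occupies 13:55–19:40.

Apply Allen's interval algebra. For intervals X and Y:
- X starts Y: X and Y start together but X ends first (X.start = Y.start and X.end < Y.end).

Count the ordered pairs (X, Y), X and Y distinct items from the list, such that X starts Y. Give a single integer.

0

Checking all 90 ordered pairs for relation 'starts'; matching pairs in alphabetical order:
No pair satisfies it.
Count: 0.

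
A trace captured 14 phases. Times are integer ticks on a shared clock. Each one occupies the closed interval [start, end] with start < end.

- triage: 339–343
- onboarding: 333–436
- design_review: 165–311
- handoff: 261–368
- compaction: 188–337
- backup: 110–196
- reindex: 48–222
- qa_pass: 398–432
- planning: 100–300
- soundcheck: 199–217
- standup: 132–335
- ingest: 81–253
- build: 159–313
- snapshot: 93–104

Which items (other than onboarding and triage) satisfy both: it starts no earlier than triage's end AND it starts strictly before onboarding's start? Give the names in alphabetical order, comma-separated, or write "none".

Conditions: its start is no earlier than triage's end (X.start >= 343) AND its start is strictly before onboarding's start (X.start < 333).
backup: start 110 >= 343? ✗; start 110 < 333? ✓ → no.
build: start 159 >= 343? ✗; start 159 < 333? ✓ → no.
compaction: start 188 >= 343? ✗; start 188 < 333? ✓ → no.
design_review: start 165 >= 343? ✗; start 165 < 333? ✓ → no.
handoff: start 261 >= 343? ✗; start 261 < 333? ✓ → no.
ingest: start 81 >= 343? ✗; start 81 < 333? ✓ → no.
planning: start 100 >= 343? ✗; start 100 < 333? ✓ → no.
qa_pass: start 398 >= 343? ✓; start 398 < 333? ✗ → no.
reindex: start 48 >= 343? ✗; start 48 < 333? ✓ → no.
snapshot: start 93 >= 343? ✗; start 93 < 333? ✓ → no.
soundcheck: start 199 >= 343? ✗; start 199 < 333? ✓ → no.
standup: start 132 >= 343? ✗; start 132 < 333? ✓ → no.
Result: none.

none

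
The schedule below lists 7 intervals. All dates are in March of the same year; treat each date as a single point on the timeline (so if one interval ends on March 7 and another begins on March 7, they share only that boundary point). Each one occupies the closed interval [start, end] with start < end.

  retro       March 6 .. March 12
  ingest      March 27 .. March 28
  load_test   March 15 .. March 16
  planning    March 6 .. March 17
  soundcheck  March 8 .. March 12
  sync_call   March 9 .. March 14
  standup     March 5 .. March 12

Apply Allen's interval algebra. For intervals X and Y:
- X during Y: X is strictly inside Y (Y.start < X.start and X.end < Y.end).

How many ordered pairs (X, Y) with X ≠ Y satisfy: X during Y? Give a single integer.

3

Checking all 42 ordered pairs for relation 'during'; matching pairs in alphabetical order:
(load_test, planning): load_test during planning ✓
(soundcheck, planning): soundcheck during planning ✓
(sync_call, planning): sync_call during planning ✓
Count: 3.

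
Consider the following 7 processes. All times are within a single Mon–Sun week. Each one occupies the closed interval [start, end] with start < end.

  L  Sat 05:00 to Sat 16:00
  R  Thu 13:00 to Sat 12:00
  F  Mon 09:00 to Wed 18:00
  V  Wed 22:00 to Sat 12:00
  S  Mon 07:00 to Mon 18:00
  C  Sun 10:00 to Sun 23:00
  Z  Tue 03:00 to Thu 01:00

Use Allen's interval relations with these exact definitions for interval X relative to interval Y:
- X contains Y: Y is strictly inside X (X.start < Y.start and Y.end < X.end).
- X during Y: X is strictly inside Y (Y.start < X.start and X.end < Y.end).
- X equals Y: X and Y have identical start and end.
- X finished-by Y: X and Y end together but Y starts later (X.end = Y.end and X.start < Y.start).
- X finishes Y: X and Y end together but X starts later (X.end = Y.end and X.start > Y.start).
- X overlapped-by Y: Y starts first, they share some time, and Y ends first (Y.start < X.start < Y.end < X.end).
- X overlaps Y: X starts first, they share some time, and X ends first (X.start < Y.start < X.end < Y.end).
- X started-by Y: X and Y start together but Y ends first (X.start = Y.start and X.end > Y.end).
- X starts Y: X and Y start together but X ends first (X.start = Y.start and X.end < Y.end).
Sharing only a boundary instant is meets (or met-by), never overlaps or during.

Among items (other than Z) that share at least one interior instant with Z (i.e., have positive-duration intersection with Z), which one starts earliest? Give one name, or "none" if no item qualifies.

Target Z = [Tue 03:00, Thu 01:00].
C [Sun 10:00, Sun 23:00] → after → excluded.
F [Mon 09:00, Wed 18:00] → overlaps → candidate.
L [Sat 05:00, Sat 16:00] → after → excluded.
R [Thu 13:00, Sat 12:00] → after → excluded.
S [Mon 07:00, Mon 18:00] → before → excluded.
V [Wed 22:00, Sat 12:00] → overlapped-by → candidate.
Among candidates, earliest start is Mon 09:00 → F.

F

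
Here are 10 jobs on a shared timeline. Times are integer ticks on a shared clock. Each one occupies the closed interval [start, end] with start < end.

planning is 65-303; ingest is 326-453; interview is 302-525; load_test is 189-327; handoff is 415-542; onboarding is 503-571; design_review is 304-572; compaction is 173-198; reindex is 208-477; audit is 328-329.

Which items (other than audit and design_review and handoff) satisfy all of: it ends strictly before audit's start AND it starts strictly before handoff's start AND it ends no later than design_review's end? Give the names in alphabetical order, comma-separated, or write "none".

compaction, load_test, planning

Conditions: its end is strictly before audit's start (X.end < 328) AND its start is strictly before handoff's start (X.start < 415) AND its end is no later than design_review's end (X.end <= 572).
compaction: end 198 < 328? ✓; start 173 < 415? ✓; end 198 <= 572? ✓ → yes.
ingest: end 453 < 328? ✗; start 326 < 415? ✓; end 453 <= 572? ✓ → no.
interview: end 525 < 328? ✗; start 302 < 415? ✓; end 525 <= 572? ✓ → no.
load_test: end 327 < 328? ✓; start 189 < 415? ✓; end 327 <= 572? ✓ → yes.
onboarding: end 571 < 328? ✗; start 503 < 415? ✗; end 571 <= 572? ✓ → no.
planning: end 303 < 328? ✓; start 65 < 415? ✓; end 303 <= 572? ✓ → yes.
reindex: end 477 < 328? ✗; start 208 < 415? ✓; end 477 <= 572? ✓ → no.
Result: compaction, load_test, planning.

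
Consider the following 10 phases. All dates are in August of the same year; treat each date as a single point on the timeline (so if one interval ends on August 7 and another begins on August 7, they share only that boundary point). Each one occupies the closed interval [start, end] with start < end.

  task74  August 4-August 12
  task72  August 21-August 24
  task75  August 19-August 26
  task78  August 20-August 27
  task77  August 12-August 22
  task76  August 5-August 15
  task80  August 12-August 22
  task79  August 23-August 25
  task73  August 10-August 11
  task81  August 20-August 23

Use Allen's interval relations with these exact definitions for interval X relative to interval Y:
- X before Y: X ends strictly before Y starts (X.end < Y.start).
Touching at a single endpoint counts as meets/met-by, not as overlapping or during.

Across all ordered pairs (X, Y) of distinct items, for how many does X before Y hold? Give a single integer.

Checking all 90 ordered pairs for relation 'before'; matching pairs in alphabetical order:
(task73, task72): task73 before task72 ✓
(task73, task75): task73 before task75 ✓
(task73, task77): task73 before task77 ✓
(task73, task78): task73 before task78 ✓
(task73, task79): task73 before task79 ✓
(task73, task80): task73 before task80 ✓
(task73, task81): task73 before task81 ✓
(task74, task72): task74 before task72 ✓
(task74, task75): task74 before task75 ✓
(task74, task78): task74 before task78 ✓
(task74, task79): task74 before task79 ✓
(task74, task81): task74 before task81 ✓
(task76, task72): task76 before task72 ✓
(task76, task75): task76 before task75 ✓
(task76, task78): task76 before task78 ✓
(task76, task79): task76 before task79 ✓
(task76, task81): task76 before task81 ✓
(task77, task79): task77 before task79 ✓
(task80, task79): task80 before task79 ✓
Count: 19.

19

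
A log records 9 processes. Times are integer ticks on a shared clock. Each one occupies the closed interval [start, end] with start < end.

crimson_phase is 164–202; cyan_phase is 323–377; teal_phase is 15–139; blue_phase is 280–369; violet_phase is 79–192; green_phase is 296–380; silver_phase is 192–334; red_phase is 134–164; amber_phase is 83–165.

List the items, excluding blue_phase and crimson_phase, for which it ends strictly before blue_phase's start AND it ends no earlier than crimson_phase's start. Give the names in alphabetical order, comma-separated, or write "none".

Conditions: its end is strictly before blue_phase's start (X.end < 280) AND its end is no earlier than crimson_phase's start (X.end >= 164).
amber_phase: end 165 < 280? ✓; end 165 >= 164? ✓ → yes.
cyan_phase: end 377 < 280? ✗; end 377 >= 164? ✓ → no.
green_phase: end 380 < 280? ✗; end 380 >= 164? ✓ → no.
red_phase: end 164 < 280? ✓; end 164 >= 164? ✓ → yes.
silver_phase: end 334 < 280? ✗; end 334 >= 164? ✓ → no.
teal_phase: end 139 < 280? ✓; end 139 >= 164? ✗ → no.
violet_phase: end 192 < 280? ✓; end 192 >= 164? ✓ → yes.
Result: amber_phase, red_phase, violet_phase.

amber_phase, red_phase, violet_phase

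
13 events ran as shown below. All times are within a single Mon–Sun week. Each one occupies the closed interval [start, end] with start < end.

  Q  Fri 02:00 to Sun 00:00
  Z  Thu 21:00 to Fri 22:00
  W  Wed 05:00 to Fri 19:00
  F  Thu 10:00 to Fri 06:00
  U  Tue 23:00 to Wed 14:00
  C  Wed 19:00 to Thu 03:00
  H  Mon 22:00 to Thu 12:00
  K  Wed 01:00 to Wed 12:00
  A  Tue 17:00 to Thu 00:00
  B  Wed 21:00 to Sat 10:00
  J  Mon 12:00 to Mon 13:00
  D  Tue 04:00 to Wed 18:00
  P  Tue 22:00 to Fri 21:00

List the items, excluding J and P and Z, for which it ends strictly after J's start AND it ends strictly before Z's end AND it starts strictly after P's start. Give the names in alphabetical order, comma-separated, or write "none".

C, F, K, U, W

Conditions: its end is strictly after J's start (X.end > Mon 12:00) AND its end is strictly before Z's end (X.end < Fri 22:00) AND its start is strictly after P's start (X.start > Tue 22:00).
A: end Thu 00:00 > Mon 12:00? ✓; end Thu 00:00 < Fri 22:00? ✓; start Tue 17:00 > Tue 22:00? ✗ → no.
B: end Sat 10:00 > Mon 12:00? ✓; end Sat 10:00 < Fri 22:00? ✗; start Wed 21:00 > Tue 22:00? ✓ → no.
C: end Thu 03:00 > Mon 12:00? ✓; end Thu 03:00 < Fri 22:00? ✓; start Wed 19:00 > Tue 22:00? ✓ → yes.
D: end Wed 18:00 > Mon 12:00? ✓; end Wed 18:00 < Fri 22:00? ✓; start Tue 04:00 > Tue 22:00? ✗ → no.
F: end Fri 06:00 > Mon 12:00? ✓; end Fri 06:00 < Fri 22:00? ✓; start Thu 10:00 > Tue 22:00? ✓ → yes.
H: end Thu 12:00 > Mon 12:00? ✓; end Thu 12:00 < Fri 22:00? ✓; start Mon 22:00 > Tue 22:00? ✗ → no.
K: end Wed 12:00 > Mon 12:00? ✓; end Wed 12:00 < Fri 22:00? ✓; start Wed 01:00 > Tue 22:00? ✓ → yes.
Q: end Sun 00:00 > Mon 12:00? ✓; end Sun 00:00 < Fri 22:00? ✗; start Fri 02:00 > Tue 22:00? ✓ → no.
U: end Wed 14:00 > Mon 12:00? ✓; end Wed 14:00 < Fri 22:00? ✓; start Tue 23:00 > Tue 22:00? ✓ → yes.
W: end Fri 19:00 > Mon 12:00? ✓; end Fri 19:00 < Fri 22:00? ✓; start Wed 05:00 > Tue 22:00? ✓ → yes.
Result: C, F, K, U, W.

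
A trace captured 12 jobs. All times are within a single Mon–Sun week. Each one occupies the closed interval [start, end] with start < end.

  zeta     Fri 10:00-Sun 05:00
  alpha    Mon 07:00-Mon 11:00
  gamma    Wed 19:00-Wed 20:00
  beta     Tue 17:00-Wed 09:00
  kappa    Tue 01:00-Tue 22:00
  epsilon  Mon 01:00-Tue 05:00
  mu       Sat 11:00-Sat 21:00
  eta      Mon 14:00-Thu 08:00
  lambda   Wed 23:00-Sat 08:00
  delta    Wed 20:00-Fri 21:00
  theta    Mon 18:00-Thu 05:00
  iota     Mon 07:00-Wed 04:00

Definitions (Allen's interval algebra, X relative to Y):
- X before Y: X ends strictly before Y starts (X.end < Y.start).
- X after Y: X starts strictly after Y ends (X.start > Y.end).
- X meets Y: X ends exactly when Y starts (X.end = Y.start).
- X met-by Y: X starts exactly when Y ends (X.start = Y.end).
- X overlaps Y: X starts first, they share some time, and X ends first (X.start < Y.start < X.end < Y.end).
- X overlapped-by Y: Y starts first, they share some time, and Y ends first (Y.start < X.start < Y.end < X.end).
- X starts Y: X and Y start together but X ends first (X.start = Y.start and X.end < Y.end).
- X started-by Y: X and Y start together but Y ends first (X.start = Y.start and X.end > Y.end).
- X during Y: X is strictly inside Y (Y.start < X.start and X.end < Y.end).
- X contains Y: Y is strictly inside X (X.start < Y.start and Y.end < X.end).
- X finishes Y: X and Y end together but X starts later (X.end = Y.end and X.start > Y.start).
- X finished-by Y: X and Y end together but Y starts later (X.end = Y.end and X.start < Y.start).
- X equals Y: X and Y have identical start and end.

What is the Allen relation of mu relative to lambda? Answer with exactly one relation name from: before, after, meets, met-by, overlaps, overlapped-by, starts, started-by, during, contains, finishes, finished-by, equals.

after

mu = [Sat 11:00, Sat 21:00]; lambda = [Wed 23:00, Sat 08:00].
Compare endpoints: mu.start > lambda.start, mu.start > lambda.end, mu.end > lambda.start, mu.end > lambda.end.
That pattern is 'after'.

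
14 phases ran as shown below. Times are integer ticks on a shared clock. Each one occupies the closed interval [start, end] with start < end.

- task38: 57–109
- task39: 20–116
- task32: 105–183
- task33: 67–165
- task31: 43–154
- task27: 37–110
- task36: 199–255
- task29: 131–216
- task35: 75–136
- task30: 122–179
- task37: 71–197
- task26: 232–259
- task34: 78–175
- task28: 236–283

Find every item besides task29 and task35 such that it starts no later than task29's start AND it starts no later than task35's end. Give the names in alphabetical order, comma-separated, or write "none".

Conditions: its start is no later than task29's start (X.start <= 131) AND its start is no later than task35's end (X.start <= 136).
task26: start 232 <= 131? ✗; start 232 <= 136? ✗ → no.
task27: start 37 <= 131? ✓; start 37 <= 136? ✓ → yes.
task28: start 236 <= 131? ✗; start 236 <= 136? ✗ → no.
task30: start 122 <= 131? ✓; start 122 <= 136? ✓ → yes.
task31: start 43 <= 131? ✓; start 43 <= 136? ✓ → yes.
task32: start 105 <= 131? ✓; start 105 <= 136? ✓ → yes.
task33: start 67 <= 131? ✓; start 67 <= 136? ✓ → yes.
task34: start 78 <= 131? ✓; start 78 <= 136? ✓ → yes.
task36: start 199 <= 131? ✗; start 199 <= 136? ✗ → no.
task37: start 71 <= 131? ✓; start 71 <= 136? ✓ → yes.
task38: start 57 <= 131? ✓; start 57 <= 136? ✓ → yes.
task39: start 20 <= 131? ✓; start 20 <= 136? ✓ → yes.
Result: task27, task30, task31, task32, task33, task34, task37, task38, task39.

task27, task30, task31, task32, task33, task34, task37, task38, task39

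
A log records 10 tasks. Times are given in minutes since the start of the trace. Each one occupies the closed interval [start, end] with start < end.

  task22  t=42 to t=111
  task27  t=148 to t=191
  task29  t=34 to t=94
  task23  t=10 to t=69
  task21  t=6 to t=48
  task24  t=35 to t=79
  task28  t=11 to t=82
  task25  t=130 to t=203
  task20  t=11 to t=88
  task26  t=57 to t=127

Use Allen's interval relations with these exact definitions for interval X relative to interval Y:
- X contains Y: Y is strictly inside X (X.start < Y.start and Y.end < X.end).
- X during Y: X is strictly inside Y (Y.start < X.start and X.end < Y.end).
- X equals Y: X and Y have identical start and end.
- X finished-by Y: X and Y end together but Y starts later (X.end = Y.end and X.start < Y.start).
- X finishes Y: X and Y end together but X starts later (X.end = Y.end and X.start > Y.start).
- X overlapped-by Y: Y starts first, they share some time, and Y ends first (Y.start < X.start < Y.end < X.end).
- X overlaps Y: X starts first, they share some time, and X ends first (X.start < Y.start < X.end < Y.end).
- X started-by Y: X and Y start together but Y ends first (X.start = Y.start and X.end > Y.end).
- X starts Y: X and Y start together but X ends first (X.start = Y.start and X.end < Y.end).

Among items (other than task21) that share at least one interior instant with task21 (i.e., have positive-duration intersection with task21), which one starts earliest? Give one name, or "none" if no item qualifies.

task23

Target task21 = [t=6, t=48].
task20 [t=11, t=88] → overlapped-by → candidate.
task22 [t=42, t=111] → overlapped-by → candidate.
task23 [t=10, t=69] → overlapped-by → candidate.
task24 [t=35, t=79] → overlapped-by → candidate.
task25 [t=130, t=203] → after → excluded.
task26 [t=57, t=127] → after → excluded.
task27 [t=148, t=191] → after → excluded.
task28 [t=11, t=82] → overlapped-by → candidate.
task29 [t=34, t=94] → overlapped-by → candidate.
Among candidates, earliest start is t=10 → task23.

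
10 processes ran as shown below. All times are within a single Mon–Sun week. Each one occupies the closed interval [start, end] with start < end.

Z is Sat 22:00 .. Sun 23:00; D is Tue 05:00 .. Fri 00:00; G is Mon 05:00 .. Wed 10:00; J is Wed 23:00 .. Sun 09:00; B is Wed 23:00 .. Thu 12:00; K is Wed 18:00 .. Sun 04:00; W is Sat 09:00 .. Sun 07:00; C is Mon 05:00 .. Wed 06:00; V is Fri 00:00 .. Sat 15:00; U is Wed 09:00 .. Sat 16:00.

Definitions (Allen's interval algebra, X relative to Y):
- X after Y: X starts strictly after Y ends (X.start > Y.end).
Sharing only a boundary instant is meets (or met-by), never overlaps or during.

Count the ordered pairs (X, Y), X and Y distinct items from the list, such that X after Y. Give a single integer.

20

Checking all 90 ordered pairs for relation 'after'; matching pairs in alphabetical order:
(B, C): B after C ✓
(B, G): B after G ✓
(J, C): J after C ✓
(J, G): J after G ✓
(K, C): K after C ✓
(K, G): K after G ✓
(U, C): U after C ✓
(V, B): V after B ✓
(V, C): V after C ✓
(V, G): V after G ✓
(W, B): W after B ✓
(W, C): W after C ✓
(W, D): W after D ✓
(W, G): W after G ✓
(Z, B): Z after B ✓
(Z, C): Z after C ✓
(Z, D): Z after D ✓
(Z, G): Z after G ✓
(Z, U): Z after U ✓
(Z, V): Z after V ✓
Count: 20.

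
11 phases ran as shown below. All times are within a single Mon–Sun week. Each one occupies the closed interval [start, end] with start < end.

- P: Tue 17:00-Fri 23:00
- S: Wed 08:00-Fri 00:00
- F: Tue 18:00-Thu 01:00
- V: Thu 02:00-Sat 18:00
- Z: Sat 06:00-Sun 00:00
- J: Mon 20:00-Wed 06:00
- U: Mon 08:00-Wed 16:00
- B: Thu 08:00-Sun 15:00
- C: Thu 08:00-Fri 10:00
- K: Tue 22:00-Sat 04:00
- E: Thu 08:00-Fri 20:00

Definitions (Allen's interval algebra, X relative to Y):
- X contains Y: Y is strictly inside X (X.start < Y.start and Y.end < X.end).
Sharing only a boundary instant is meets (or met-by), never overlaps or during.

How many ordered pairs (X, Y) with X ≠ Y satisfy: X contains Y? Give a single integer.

Checking all 110 ordered pairs for relation 'contains'; matching pairs in alphabetical order:
(B, Z): B contains Z ✓
(K, C): K contains C ✓
(K, E): K contains E ✓
(K, S): K contains S ✓
(P, C): P contains C ✓
(P, E): P contains E ✓
(P, F): P contains F ✓
(P, S): P contains S ✓
(U, J): U contains J ✓
(V, C): V contains C ✓
(V, E): V contains E ✓
Count: 11.

11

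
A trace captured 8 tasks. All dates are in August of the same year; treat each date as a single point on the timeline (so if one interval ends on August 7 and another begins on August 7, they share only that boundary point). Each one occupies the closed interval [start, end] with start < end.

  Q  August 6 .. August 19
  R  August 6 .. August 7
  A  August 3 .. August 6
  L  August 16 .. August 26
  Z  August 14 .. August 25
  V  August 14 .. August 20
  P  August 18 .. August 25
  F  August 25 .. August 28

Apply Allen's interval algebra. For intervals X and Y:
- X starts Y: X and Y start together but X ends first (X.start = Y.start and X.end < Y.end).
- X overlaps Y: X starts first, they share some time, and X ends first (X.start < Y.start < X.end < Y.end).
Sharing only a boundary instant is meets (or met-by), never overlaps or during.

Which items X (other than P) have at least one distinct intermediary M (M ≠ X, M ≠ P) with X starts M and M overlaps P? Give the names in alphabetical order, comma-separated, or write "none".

R

Target P = [August 18, August 25].
Intermediaries M with M overlaps P: Q, V.
Via Q — items with X starts Q: R.
Via V — items with X starts V: none.
Union: R.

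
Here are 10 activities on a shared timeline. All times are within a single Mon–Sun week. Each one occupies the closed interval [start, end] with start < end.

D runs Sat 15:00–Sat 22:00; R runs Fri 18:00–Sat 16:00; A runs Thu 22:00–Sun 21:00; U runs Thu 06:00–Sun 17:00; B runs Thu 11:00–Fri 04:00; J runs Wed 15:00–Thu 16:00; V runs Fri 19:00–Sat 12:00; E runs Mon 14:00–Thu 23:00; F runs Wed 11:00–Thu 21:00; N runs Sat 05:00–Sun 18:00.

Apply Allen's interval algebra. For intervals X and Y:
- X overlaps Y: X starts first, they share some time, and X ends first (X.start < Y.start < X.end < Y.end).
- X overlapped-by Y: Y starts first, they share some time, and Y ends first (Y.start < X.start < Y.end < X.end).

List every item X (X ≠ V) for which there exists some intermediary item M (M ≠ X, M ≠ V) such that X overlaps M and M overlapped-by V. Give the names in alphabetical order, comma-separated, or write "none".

R, U

Target V = [Fri 19:00, Sat 12:00].
Intermediaries M with M overlapped-by V: N.
Via N — items with X overlaps N: R, U.
Union: R, U.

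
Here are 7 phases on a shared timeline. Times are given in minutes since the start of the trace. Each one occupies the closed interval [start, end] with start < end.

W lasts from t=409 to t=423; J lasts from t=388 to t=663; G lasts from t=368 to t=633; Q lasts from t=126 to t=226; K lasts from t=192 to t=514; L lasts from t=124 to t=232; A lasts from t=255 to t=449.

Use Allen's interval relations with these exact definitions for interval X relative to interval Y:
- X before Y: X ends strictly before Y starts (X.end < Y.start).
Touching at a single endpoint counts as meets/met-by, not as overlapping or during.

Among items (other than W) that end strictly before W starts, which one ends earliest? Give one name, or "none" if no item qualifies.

Q

Target W = [t=409, t=423].
A [t=255, t=449] → contains → excluded.
G [t=368, t=633] → contains → excluded.
J [t=388, t=663] → contains → excluded.
K [t=192, t=514] → contains → excluded.
L [t=124, t=232] → before → candidate.
Q [t=126, t=226] → before → candidate.
Among candidates, earliest end is t=226 → Q.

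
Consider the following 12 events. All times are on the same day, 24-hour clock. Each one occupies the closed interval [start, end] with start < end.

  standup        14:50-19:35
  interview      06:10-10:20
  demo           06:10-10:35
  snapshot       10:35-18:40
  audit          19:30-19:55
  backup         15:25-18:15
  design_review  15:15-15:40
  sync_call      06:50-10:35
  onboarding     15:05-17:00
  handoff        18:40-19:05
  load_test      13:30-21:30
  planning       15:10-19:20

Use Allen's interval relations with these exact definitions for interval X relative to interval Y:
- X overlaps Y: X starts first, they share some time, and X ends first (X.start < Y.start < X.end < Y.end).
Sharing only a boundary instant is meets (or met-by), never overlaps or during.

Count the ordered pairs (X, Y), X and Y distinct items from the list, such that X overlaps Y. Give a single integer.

Checking all 132 ordered pairs for relation 'overlaps'; matching pairs in alphabetical order:
(design_review, backup): design_review overlaps backup ✓
(interview, sync_call): interview overlaps sync_call ✓
(onboarding, backup): onboarding overlaps backup ✓
(onboarding, planning): onboarding overlaps planning ✓
(snapshot, load_test): snapshot overlaps load_test ✓
(snapshot, planning): snapshot overlaps planning ✓
(snapshot, standup): snapshot overlaps standup ✓
(standup, audit): standup overlaps audit ✓
Count: 8.

8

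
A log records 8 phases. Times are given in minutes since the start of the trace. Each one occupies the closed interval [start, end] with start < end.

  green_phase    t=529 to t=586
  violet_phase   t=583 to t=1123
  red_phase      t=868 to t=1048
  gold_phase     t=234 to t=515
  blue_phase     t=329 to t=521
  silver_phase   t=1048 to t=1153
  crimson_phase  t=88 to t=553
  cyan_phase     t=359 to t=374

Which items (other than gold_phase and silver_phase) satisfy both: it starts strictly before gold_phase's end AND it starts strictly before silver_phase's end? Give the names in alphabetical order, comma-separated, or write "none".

Conditions: its start is strictly before gold_phase's end (X.start < t=515) AND its start is strictly before silver_phase's end (X.start < t=1153).
blue_phase: start t=329 < t=515? ✓; start t=329 < t=1153? ✓ → yes.
crimson_phase: start t=88 < t=515? ✓; start t=88 < t=1153? ✓ → yes.
cyan_phase: start t=359 < t=515? ✓; start t=359 < t=1153? ✓ → yes.
green_phase: start t=529 < t=515? ✗; start t=529 < t=1153? ✓ → no.
red_phase: start t=868 < t=515? ✗; start t=868 < t=1153? ✓ → no.
violet_phase: start t=583 < t=515? ✗; start t=583 < t=1153? ✓ → no.
Result: blue_phase, crimson_phase, cyan_phase.

blue_phase, crimson_phase, cyan_phase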